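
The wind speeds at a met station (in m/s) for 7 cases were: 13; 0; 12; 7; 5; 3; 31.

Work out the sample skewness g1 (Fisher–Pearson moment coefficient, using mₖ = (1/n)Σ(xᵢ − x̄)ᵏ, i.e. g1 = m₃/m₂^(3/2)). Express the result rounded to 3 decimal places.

x̄ = (13 + 0 + 12 + 7 + 5 + 3 + 31) / 7 = 10.1429
deviations (xᵢ − x̄): 2.8571, -10.1429, 1.8571, -3.1429, -5.1429, -7.1429, 20.8571
Σ(xᵢ − x̄)² = 636.8571 ⇒ m₂ = 636.8571/7 = 90.97959
Σ(xᵢ − x̄)³ = 7528.0408 ⇒ m₃ = 7528.0408/7 = 1075.43440
m₂^(3/2) = 90.97959^(1.5) = 867.79267
g1 = m₃ / m₂^(3/2) = 1075.43440 / 867.79267 ≈ 1.239

1.239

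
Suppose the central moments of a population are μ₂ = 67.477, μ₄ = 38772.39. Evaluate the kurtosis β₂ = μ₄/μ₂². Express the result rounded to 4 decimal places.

8.5155

μ₂² = 67.477² = 4553.14553
μ₄/μ₂² = 38772.39 / 4553.14553 = 8.51552
β₂ ≈ 8.5155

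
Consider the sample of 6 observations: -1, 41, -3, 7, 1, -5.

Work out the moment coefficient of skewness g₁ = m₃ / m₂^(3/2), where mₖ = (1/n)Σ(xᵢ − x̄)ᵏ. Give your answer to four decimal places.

1.5758

x̄ = (-1 + 41 - 3 + 7 + 1 - 5) / 6 = 6.6667
deviations (xᵢ − x̄): -7.6667, 34.3333, -9.6667, 0.3333, -5.6667, -11.6667
Σ(xᵢ − x̄)² = 1499.3333 ⇒ m₂ = 1499.3333/6 = 249.88889
Σ(xᵢ − x̄)³ = 37347.5556 ⇒ m₃ = 37347.5556/6 = 6224.59259
m₂^(3/2) = 249.88889^(1.5) = 3950.21214
g₁ = m₃ / m₂^(3/2) = 6224.59259 / 3950.21214 ≈ 1.5758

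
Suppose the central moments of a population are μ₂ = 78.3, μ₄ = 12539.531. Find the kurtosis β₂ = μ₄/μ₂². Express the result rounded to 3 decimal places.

2.045

μ₂² = 78.3² = 6130.89000
μ₄/μ₂² = 12539.531 / 6130.89000 = 2.04530
β₂ ≈ 2.045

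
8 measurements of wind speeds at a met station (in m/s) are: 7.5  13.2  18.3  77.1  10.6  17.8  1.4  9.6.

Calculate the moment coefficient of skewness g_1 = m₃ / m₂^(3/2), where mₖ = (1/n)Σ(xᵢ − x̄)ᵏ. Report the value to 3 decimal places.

x̄ = (7.5 + 13.2 + 18.3 + 77.1 + 10.6 + 17.8 + 1.4 + 9.6) / 8 = 19.4375
deviations (xᵢ − x̄): -11.9375, -6.2375, -1.1375, 57.6625, -8.8375, -1.6375, -18.0375, -9.8375
Σ(xᵢ − x̄)² = 4010.5787 ⇒ m₂ = 4010.5787/8 = 501.32234
Σ(xᵢ − x̄)³ = 182265.2645 ⇒ m₃ = 182265.2645/8 = 22783.15806
m₂^(3/2) = 501.32234^(1.5) = 11224.72196
g_1 = m₃ / m₂^(3/2) = 22783.15806 / 11224.72196 ≈ 2.030

2.030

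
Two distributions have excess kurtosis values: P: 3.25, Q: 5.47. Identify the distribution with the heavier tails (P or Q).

Higher excess kurtosis ⇒ heavier tails relative to the normal distribution.
3.25 vs 5.47: the larger is 5.47, so Q has heavier tails.

Q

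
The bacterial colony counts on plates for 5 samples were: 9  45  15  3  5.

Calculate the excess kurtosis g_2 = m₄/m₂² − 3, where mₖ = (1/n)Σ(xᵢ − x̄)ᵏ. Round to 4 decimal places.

x̄ = 15.4000
Σ(xᵢ − x̄)² = 1179.2000 ⇒ m₂ = 235.84000
Σ(xᵢ − x̄)⁴ = 804674.8160 ⇒ m₄ = 160934.96320
m₂² = 55620.50560
g_2 = m₄/m₂² − 3 = 2.89345 − 3 ≈ -0.1066

-0.1066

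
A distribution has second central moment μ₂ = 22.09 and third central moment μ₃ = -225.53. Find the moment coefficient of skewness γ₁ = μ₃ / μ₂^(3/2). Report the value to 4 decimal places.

σ = √μ₂ = √22.09 = 4.70000
σ³ = μ₂^(3/2) = 103.82300
γ₁ = μ₃/σ³ = -225.53 / 103.82300 ≈ -2.1723

-2.1723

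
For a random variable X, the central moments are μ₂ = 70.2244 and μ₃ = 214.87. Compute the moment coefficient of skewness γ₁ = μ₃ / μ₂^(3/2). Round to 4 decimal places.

σ = √μ₂ = √70.2244 = 8.38000
σ³ = μ₂^(3/2) = 588.48047
γ₁ = μ₃/σ³ = 214.87 / 588.48047 ≈ 0.3651

0.3651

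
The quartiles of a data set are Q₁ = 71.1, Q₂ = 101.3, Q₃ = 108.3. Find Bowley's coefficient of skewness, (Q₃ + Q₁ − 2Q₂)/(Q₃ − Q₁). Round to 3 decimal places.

-0.624

numerator: Q₃ + Q₁ − 2Q₂ = 108.3 + 71.1 − 2×101.3 = -23.2000
denominator: Q₃ − Q₁ = 108.3 − 71.1 = 37.2000
Bowley skewness = -23.2000 / 37.2000 ≈ -0.624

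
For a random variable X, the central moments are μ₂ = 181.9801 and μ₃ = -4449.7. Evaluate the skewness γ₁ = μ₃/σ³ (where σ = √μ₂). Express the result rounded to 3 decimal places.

-1.813

σ = √μ₂ = √181.9801 = 13.49000
σ³ = μ₂^(3/2) = 2454.91155
γ₁ = μ₃/σ³ = -4449.7 / 2454.91155 ≈ -1.813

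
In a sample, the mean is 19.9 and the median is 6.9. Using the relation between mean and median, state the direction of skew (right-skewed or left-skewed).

mean − median = 19.9 − 6.9 = 13.0
mean > median ⇒ the longer tail is on the right ⇒ right-skewed (positively skewed).

right-skewed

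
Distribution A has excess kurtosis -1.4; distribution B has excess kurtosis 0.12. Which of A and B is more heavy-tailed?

Higher excess kurtosis ⇒ heavier tails relative to the normal distribution.
-1.4 vs 0.12: the larger is 0.12, so B has heavier tails. (B is leptokurtic — heavier-than-normal tails; the other is platykurtic.)

B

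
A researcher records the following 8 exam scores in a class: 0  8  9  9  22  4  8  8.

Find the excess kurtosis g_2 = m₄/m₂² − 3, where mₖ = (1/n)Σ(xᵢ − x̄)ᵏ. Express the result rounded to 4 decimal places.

1.0796

x̄ = 8.5000
Σ(xᵢ − x̄)² = 276.0000 ⇒ m₂ = 34.50000
Σ(xᵢ − x̄)⁴ = 38845.5000 ⇒ m₄ = 4855.68750
m₂² = 1190.25000
g_2 = m₄/m₂² − 3 = 4.07955 − 3 ≈ 1.0796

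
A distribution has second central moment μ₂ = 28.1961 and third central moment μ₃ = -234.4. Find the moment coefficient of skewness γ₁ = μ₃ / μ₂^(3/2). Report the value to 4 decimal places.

σ = √μ₂ = √28.1961 = 5.31000
σ³ = μ₂^(3/2) = 149.72129
γ₁ = μ₃/σ³ = -234.4 / 149.72129 ≈ -1.5656

-1.5656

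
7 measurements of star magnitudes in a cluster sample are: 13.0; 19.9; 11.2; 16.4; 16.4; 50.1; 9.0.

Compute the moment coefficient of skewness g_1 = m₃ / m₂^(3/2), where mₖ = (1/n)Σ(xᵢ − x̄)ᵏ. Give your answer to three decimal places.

1.758

x̄ = (13.0 + 19.9 + 11.2 + 16.4 + 16.4 + 50.1 + 9.0) / 7 = 19.4286
deviations (xᵢ − x̄): -6.4286, 0.4714, -8.2286, -3.0286, -3.0286, 30.6714, -10.4286
Σ(xᵢ − x̄)² = 1177.0943 ⇒ m₂ = 1177.0943/7 = 168.15633
Σ(xᵢ − x̄)³ = 26841.2980 ⇒ m₃ = 26841.2980/7 = 3834.47115
m₂^(3/2) = 168.15633^(1.5) = 2180.56892
g_1 = m₃ / m₂^(3/2) = 3834.47115 / 2180.56892 ≈ 1.758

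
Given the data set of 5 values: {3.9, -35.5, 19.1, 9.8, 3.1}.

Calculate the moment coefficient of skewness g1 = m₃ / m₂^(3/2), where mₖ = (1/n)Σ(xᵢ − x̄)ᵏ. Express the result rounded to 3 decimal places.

x̄ = (3.9 - 35.5 + 19.1 + 9.8 + 3.1) / 5 = 0.0800
deviations (xᵢ − x̄): 3.8200, -35.5800, 19.0200, 9.7200, 3.0200
Σ(xᵢ − x̄)² = 1745.8880 ⇒ m₂ = 1745.8880/5 = 349.17760
Σ(xᵢ − x̄)³ = -37159.7177 ⇒ m₃ = -37159.7177/5 = -7431.94354
m₂^(3/2) = 349.17760^(1.5) = 6524.83545
g1 = m₃ / m₂^(3/2) = -7431.94354 / 6524.83545 ≈ -1.139

-1.139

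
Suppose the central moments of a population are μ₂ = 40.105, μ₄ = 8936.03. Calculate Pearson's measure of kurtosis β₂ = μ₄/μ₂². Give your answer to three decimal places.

μ₂² = 40.105² = 1608.41102
μ₄/μ₂² = 8936.03 / 1608.41102 = 5.55581
β₂ ≈ 5.556

5.556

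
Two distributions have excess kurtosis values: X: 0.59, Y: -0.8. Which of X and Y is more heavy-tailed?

X

Higher excess kurtosis ⇒ heavier tails relative to the normal distribution.
0.59 vs -0.8: the larger is 0.59, so X has heavier tails. (X is leptokurtic — heavier-than-normal tails; the other is platykurtic.)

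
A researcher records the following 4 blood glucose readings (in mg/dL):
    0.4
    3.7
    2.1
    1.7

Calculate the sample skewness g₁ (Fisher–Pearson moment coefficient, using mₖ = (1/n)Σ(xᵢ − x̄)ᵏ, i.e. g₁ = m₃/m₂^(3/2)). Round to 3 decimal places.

x̄ = (0.4 + 3.7 + 2.1 + 1.7) / 4 = 1.9750
deviations (xᵢ − x̄): -1.5750, 1.7250, 0.1250, -0.2750
Σ(xᵢ − x̄)² = 5.5475 ⇒ m₂ = 5.5475/4 = 1.38688
Σ(xᵢ − x̄)³ = 1.2071 ⇒ m₃ = 1.2071/4 = 0.30178
m₂^(3/2) = 1.38688^(1.5) = 1.63326
g₁ = m₃ / m₂^(3/2) = 0.30178 / 1.63326 ≈ 0.185

0.185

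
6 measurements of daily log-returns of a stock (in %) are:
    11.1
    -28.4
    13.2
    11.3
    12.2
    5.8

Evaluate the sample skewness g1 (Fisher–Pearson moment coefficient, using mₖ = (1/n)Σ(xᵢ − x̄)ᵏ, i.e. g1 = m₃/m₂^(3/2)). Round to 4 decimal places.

-1.6933

x̄ = (11.1 - 28.4 + 13.2 + 11.3 + 12.2 + 5.8) / 6 = 4.2000
deviations (xᵢ − x̄): 6.9000, -32.6000, 9.0000, 7.1000, 8.0000, 1.6000
Σ(xᵢ − x̄)² = 1308.3400 ⇒ m₂ = 1308.3400/6 = 218.05667
Σ(xᵢ − x̄)³ = -32714.4600 ⇒ m₃ = -32714.4600/6 = -5452.41000
m₂^(3/2) = 218.05667^(1.5) = 3219.98652
g1 = m₃ / m₂^(3/2) = -5452.41000 / 3219.98652 ≈ -1.6933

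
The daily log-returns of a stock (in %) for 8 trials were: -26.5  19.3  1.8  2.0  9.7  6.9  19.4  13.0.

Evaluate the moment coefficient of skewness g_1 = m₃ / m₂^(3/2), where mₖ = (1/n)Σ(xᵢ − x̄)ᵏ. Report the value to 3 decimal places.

x̄ = (-26.5 + 19.3 + 1.8 + 2.0 + 9.7 + 6.9 + 19.4 + 13.0) / 8 = 5.7000
deviations (xᵢ − x̄): -32.2000, 13.6000, -3.9000, -3.7000, 4.0000, 1.2000, 13.7000, 7.3000
Σ(xᵢ − x̄)² = 1509.1200 ⇒ m₂ = 1509.1200/8 = 188.64000
Σ(xᵢ − x̄)³ = -27954.6660 ⇒ m₃ = -27954.6660/8 = -3494.33325
m₂^(3/2) = 188.64000^(1.5) = 2590.90018
g_1 = m₃ / m₂^(3/2) = -3494.33325 / 2590.90018 ≈ -1.349

-1.349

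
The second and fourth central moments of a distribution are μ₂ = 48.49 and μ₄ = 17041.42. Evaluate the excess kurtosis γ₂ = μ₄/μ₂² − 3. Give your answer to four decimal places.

4.2477

μ₂² = 48.49² = 2351.28010
μ₄/μ₂² = 17041.42 / 2351.28010 = 7.24772
γ₂ = 7.24772 − 3 ≈ 4.2477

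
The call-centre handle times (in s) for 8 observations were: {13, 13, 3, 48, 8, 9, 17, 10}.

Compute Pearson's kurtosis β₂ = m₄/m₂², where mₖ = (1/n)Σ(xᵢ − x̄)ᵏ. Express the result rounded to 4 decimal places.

x̄ = 15.1250
Σ(xᵢ − x̄)² = 1354.8750 ⇒ m₂ = 169.35938
Σ(xᵢ − x̄)⁴ = 1194395.5254 ⇒ m₄ = 149299.44067
m₂² = 28682.59790
β₂ = m₄/m₂² = 149299.44067 / 28682.59790 ≈ 5.2052

5.2052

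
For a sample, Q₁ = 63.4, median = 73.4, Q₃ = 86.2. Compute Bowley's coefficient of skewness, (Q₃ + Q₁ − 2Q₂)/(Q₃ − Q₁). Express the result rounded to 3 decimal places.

0.123

numerator: Q₃ + Q₁ − 2Q₂ = 86.2 + 63.4 − 2×73.4 = 2.8000
denominator: Q₃ − Q₁ = 86.2 − 63.4 = 22.8000
Bowley skewness = 2.8000 / 22.8000 ≈ 0.123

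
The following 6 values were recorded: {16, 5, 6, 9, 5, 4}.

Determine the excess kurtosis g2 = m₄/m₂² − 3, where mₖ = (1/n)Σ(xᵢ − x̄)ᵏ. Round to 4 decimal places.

x̄ = 7.5000
Σ(xᵢ − x̄)² = 101.5000 ⇒ m₂ = 16.91667
Σ(xᵢ − x̄)⁴ = 5458.3750 ⇒ m₄ = 909.72917
m₂² = 286.17361
g2 = m₄/m₂² − 3 = 3.17894 − 3 ≈ 0.1789

0.1789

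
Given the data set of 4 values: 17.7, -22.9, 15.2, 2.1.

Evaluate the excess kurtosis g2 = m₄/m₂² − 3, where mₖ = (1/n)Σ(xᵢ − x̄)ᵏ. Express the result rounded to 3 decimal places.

x̄ = 3.0250
Σ(xᵢ − x̄)² = 1036.5475 ⇒ m₂ = 259.13687
Σ(xᵢ − x̄)⁴ = 520077.0667 ⇒ m₄ = 130019.26666
m₂² = 67151.91998
g2 = m₄/m₂² − 3 = 1.93620 − 3 ≈ -1.064

-1.064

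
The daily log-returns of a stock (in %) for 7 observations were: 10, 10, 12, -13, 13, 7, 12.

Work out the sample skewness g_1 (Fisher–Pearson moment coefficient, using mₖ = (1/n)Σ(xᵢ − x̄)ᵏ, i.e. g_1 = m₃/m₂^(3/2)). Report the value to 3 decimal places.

x̄ = (10 + 10 + 12 - 13 + 13 + 7 + 12) / 7 = 7.2857
deviations (xᵢ − x̄): 2.7143, 2.7143, 4.7143, -20.2857, 5.7143, -0.2857, 4.7143
Σ(xᵢ − x̄)² = 503.4286 ⇒ m₂ = 503.4286/7 = 71.91837
Σ(xᵢ − x̄)³ = -7911.6735 ⇒ m₃ = -7911.6735/7 = -1130.23907
m₂^(3/2) = 71.91837^(1.5) = 609.90154
g_1 = m₃ / m₂^(3/2) = -1130.23907 / 609.90154 ≈ -1.853

-1.853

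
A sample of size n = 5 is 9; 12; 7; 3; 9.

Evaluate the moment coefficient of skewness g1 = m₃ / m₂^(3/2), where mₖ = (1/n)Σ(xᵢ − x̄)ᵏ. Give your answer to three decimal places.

-0.460

x̄ = (9 + 12 + 7 + 3 + 9) / 5 = 8.0000
deviations (xᵢ − x̄): 1.0000, 4.0000, -1.0000, -5.0000, 1.0000
Σ(xᵢ − x̄)² = 44.0000 ⇒ m₂ = 44.0000/5 = 8.80000
Σ(xᵢ − x̄)³ = -60.0000 ⇒ m₃ = -60.0000/5 = -12.00000
m₂^(3/2) = 8.80000^(1.5) = 26.10502
g1 = m₃ / m₂^(3/2) = -12.00000 / 26.10502 ≈ -0.460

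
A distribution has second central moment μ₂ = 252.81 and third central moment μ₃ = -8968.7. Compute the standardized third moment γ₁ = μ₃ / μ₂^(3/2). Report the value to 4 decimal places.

σ = √μ₂ = √252.81 = 15.90000
σ³ = μ₂^(3/2) = 4019.67900
γ₁ = μ₃/σ³ = -8968.7 / 4019.67900 ≈ -2.2312

-2.2312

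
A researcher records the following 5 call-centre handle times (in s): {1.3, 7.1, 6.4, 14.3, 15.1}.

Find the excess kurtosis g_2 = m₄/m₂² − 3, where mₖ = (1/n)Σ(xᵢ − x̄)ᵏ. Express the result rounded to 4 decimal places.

-1.4320

x̄ = 8.8400
Σ(xᵢ − x̄)² = 134.8320 ⇒ m₂ = 26.96640
Σ(xᵢ − x̄)⁴ = 5701.1156 ⇒ m₄ = 1140.22313
m₂² = 727.18673
g_2 = m₄/m₂² − 3 = 1.56799 − 3 ≈ -1.4320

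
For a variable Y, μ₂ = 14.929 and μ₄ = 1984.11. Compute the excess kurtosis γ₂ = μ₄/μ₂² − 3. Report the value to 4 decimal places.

μ₂² = 14.929² = 222.87504
μ₄/μ₂² = 1984.11 / 222.87504 = 8.90234
γ₂ = 8.90234 − 3 ≈ 5.9023

5.9023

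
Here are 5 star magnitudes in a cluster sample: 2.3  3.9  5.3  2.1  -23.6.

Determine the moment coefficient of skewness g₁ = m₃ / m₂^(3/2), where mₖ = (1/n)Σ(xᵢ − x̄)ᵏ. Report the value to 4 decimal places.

x̄ = (2.3 + 3.9 + 5.3 + 2.1 - 23.6) / 5 = -2.0000
deviations (xᵢ − x̄): 4.3000, 5.9000, 7.3000, 4.1000, -21.6000
Σ(xᵢ − x̄)² = 589.9600 ⇒ m₂ = 589.9600/5 = 117.99200
Σ(xᵢ − x̄)³ = -9334.8720 ⇒ m₃ = -9334.8720/5 = -1866.97440
m₂^(3/2) = 117.99200^(1.5) = 1281.67775
g₁ = m₃ / m₂^(3/2) = -1866.97440 / 1281.67775 ≈ -1.4567

-1.4567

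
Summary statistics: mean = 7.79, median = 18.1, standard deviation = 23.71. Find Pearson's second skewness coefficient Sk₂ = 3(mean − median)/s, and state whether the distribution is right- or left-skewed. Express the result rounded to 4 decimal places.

Sk₂ = 3(7.79 − 18.1) / 23.71 = 3 × -10.3100 / 23.71
    = -30.9300 / 23.71 ≈ -1.3045
Sk₂ < 0 ⇒ mean < median ⇒ left-skewed (negative skew).

-1.3045, left-skewed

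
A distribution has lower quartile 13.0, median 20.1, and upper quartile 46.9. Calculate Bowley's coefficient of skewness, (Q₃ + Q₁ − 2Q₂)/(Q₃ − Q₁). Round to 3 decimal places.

0.581

numerator: Q₃ + Q₁ − 2Q₂ = 46.9 + 13.0 − 2×20.1 = 19.7000
denominator: Q₃ − Q₁ = 46.9 − 13.0 = 33.9000
Bowley skewness = 19.7000 / 33.9000 ≈ 0.581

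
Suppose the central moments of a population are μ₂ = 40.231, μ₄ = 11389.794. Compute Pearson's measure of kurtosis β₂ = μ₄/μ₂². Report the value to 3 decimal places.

μ₂² = 40.231² = 1618.53336
μ₄/μ₂² = 11389.794 / 1618.53336 = 7.03711
β₂ ≈ 7.037

7.037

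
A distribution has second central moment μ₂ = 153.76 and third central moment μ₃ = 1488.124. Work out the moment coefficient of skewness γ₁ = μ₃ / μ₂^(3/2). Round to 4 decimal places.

0.7805

σ = √μ₂ = √153.76 = 12.40000
σ³ = μ₂^(3/2) = 1906.62400
γ₁ = μ₃/σ³ = 1488.124 / 1906.62400 ≈ 0.7805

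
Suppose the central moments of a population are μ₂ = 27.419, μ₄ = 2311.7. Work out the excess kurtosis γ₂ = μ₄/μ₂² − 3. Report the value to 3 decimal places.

0.075

μ₂² = 27.419² = 751.80156
μ₄/μ₂² = 2311.7 / 751.80156 = 3.07488
γ₂ = 3.07488 − 3 ≈ 0.075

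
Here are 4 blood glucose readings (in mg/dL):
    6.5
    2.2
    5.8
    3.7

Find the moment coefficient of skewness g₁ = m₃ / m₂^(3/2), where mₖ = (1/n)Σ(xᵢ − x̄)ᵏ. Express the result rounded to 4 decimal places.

-0.2136

x̄ = (6.5 + 2.2 + 5.8 + 3.7) / 4 = 4.5500
deviations (xᵢ − x̄): 1.9500, -2.3500, 1.2500, -0.8500
Σ(xᵢ − x̄)² = 11.6100 ⇒ m₂ = 11.6100/4 = 2.90250
Σ(xᵢ − x̄)³ = -4.2240 ⇒ m₃ = -4.2240/4 = -1.05600
m₂^(3/2) = 2.90250^(1.5) = 4.94491
g₁ = m₃ / m₂^(3/2) = -1.05600 / 4.94491 ≈ -0.2136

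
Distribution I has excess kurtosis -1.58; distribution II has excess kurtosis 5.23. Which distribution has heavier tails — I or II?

II

Higher excess kurtosis ⇒ heavier tails relative to the normal distribution.
-1.58 vs 5.23: the larger is 5.23, so II has heavier tails. (II is leptokurtic — heavier-than-normal tails; the other is platykurtic.)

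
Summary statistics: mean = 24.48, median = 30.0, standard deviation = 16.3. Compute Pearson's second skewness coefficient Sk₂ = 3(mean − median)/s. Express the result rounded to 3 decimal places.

-1.016

Sk₂ = 3(24.48 − 30.0) / 16.3 = 3 × -5.5200 / 16.3
    = -16.5600 / 16.3 ≈ -1.016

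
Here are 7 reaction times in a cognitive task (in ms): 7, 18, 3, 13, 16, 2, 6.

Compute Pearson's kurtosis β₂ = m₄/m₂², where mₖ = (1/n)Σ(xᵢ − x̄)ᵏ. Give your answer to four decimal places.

x̄ = 9.2857
Σ(xᵢ − x̄)² = 243.4286 ⇒ m₂ = 34.77551
Σ(xᵢ − x̄)⁴ = 12511.9417 ⇒ m₄ = 1787.42024
m₂² = 1209.33611
β₂ = m₄/m₂² = 1787.42024 / 1209.33611 ≈ 1.4780

1.4780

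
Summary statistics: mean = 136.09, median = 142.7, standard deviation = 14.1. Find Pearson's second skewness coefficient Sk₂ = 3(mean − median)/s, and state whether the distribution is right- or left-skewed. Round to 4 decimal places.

-1.4064, left-skewed

Sk₂ = 3(136.09 − 142.7) / 14.1 = 3 × -6.6100 / 14.1
    = -19.8300 / 14.1 ≈ -1.4064
Sk₂ < 0 ⇒ mean < median ⇒ left-skewed (negative skew).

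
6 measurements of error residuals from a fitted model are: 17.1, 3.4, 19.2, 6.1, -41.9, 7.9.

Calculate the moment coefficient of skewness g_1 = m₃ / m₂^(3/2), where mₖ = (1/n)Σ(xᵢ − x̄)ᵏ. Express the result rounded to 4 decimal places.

-1.4763

x̄ = (17.1 + 3.4 + 19.2 + 6.1 - 41.9 + 7.9) / 6 = 1.9667
deviations (xᵢ − x̄): 15.1333, 1.4333, 17.2333, 4.1333, -43.8667, 5.9333
Σ(xᵢ − x̄)² = 2504.6333 ⇒ m₂ = 2504.6333/6 = 417.43889
Σ(xᵢ − x̄)³ = -75545.6124 ⇒ m₃ = -75545.6124/6 = -12590.93541
m₂^(3/2) = 417.43889^(1.5) = 8528.82805
g_1 = m₃ / m₂^(3/2) = -12590.93541 / 8528.82805 ≈ -1.4763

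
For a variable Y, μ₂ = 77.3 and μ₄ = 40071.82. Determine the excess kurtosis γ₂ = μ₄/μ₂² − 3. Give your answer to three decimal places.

μ₂² = 77.3² = 5975.29000
μ₄/μ₂² = 40071.82 / 5975.29000 = 6.70626
γ₂ = 6.70626 − 3 ≈ 3.706

3.706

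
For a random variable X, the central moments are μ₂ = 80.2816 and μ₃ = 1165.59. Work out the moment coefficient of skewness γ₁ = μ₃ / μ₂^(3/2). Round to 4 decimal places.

σ = √μ₂ = √80.2816 = 8.96000
σ³ = μ₂^(3/2) = 719.32314
γ₁ = μ₃/σ³ = 1165.59 / 719.32314 ≈ 1.6204

1.6204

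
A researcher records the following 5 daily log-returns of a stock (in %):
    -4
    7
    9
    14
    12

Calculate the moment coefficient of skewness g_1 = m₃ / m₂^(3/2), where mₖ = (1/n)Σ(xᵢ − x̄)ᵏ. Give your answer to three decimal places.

x̄ = (-4 + 7 + 9 + 14 + 12) / 5 = 7.6000
deviations (xᵢ − x̄): -11.6000, -0.6000, 1.4000, 6.4000, 4.4000
Σ(xᵢ − x̄)² = 197.2000 ⇒ m₂ = 197.2000/5 = 39.44000
Σ(xᵢ − x̄)³ = -1211.0400 ⇒ m₃ = -1211.0400/5 = -242.20800
m₂^(3/2) = 39.44000^(1.5) = 247.68822
g_1 = m₃ / m₂^(3/2) = -242.20800 / 247.68822 ≈ -0.978

-0.978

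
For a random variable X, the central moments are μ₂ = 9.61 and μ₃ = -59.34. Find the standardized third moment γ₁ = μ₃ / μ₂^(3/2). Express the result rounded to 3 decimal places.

-1.992

σ = √μ₂ = √9.61 = 3.10000
σ³ = μ₂^(3/2) = 29.79100
γ₁ = μ₃/σ³ = -59.34 / 29.79100 ≈ -1.992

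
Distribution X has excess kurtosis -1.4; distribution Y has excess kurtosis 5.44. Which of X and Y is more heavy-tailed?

Higher excess kurtosis ⇒ heavier tails relative to the normal distribution.
-1.4 vs 5.44: the larger is 5.44, so Y has heavier tails. (Y is leptokurtic — heavier-than-normal tails; the other is platykurtic.)

Y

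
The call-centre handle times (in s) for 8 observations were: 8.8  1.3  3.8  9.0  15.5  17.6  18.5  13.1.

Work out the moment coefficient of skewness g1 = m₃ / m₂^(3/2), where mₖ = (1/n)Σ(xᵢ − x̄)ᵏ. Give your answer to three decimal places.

x̄ = (8.8 + 1.3 + 3.8 + 9.0 + 15.5 + 17.6 + 18.5 + 13.1) / 8 = 10.9500
deviations (xᵢ − x̄): -2.1500, -9.6500, -7.1500, -1.9500, 4.5500, 6.6500, 7.5500, 2.1500
Σ(xᵢ − x̄)² = 279.2200 ⇒ m₂ = 279.2200/8 = 34.90250
Σ(xᵢ − x̄)³ = -452.9280 ⇒ m₃ = -452.9280/8 = -56.61600
m₂^(3/2) = 34.90250^(1.5) = 206.19817
g1 = m₃ / m₂^(3/2) = -56.61600 / 206.19817 ≈ -0.275

-0.275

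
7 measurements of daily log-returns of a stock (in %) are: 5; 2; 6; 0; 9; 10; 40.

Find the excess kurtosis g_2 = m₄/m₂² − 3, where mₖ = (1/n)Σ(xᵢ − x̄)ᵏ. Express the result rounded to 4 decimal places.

x̄ = 10.2857
Σ(xᵢ − x̄)² = 1105.4286 ⇒ m₂ = 157.91837
Σ(xᵢ − x̄)⁴ = 796607.5743 ⇒ m₄ = 113801.08205
m₂² = 24938.21075
g_2 = m₄/m₂² − 3 = 4.56332 − 3 ≈ 1.5633

1.5633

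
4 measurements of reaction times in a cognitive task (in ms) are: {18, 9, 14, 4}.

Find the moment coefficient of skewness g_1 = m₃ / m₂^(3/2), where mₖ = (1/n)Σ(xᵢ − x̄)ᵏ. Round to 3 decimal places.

x̄ = (18 + 9 + 14 + 4) / 4 = 11.2500
deviations (xᵢ − x̄): 6.7500, -2.2500, 2.7500, -7.2500
Σ(xᵢ − x̄)² = 110.7500 ⇒ m₂ = 110.7500/4 = 27.68750
Σ(xᵢ − x̄)³ = -64.1250 ⇒ m₃ = -64.1250/4 = -16.03125
m₂^(3/2) = 27.68750^(1.5) = 145.68862
g_1 = m₃ / m₂^(3/2) = -16.03125 / 145.68862 ≈ -0.110

-0.110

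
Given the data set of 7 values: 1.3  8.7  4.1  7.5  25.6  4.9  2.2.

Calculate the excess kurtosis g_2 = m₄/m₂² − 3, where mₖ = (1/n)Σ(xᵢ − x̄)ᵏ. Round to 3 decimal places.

1.271

x̄ = 7.7571
Σ(xᵢ − x̄)² = 413.4371 ⇒ m₂ = 59.06245
Σ(xᵢ − x̄)⁴ = 104296.3489 ⇒ m₄ = 14899.47841
m₂² = 3488.37288
g_2 = m₄/m₂² − 3 = 4.27118 − 3 ≈ 1.271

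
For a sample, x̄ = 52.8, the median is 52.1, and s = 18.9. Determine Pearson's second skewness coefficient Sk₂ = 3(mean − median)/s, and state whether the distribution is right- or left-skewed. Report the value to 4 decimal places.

0.1111, right-skewed

Sk₂ = 3(52.8 − 52.1) / 18.9 = 3 × 0.7000 / 18.9
    = 2.1000 / 18.9 ≈ 0.1111
Sk₂ > 0 ⇒ mean > median ⇒ right-skewed (positive skew).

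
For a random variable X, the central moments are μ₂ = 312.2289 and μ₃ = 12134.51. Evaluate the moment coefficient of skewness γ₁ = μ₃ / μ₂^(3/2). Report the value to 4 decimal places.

2.1994

σ = √μ₂ = √312.2289 = 17.67000
σ³ = μ₂^(3/2) = 5517.08466
γ₁ = μ₃/σ³ = 12134.51 / 5517.08466 ≈ 2.1994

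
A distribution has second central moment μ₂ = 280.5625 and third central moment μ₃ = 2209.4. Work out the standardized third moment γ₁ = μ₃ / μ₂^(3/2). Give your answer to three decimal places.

σ = √μ₂ = √280.5625 = 16.75000
σ³ = μ₂^(3/2) = 4699.42188
γ₁ = μ₃/σ³ = 2209.4 / 4699.42188 ≈ 0.470

0.470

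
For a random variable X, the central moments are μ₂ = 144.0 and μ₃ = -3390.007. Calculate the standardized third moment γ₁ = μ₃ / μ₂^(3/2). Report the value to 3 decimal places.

-1.962

σ = √μ₂ = √144.0 = 12.00000
σ³ = μ₂^(3/2) = 1728.00000
γ₁ = μ₃/σ³ = -3390.007 / 1728.00000 ≈ -1.962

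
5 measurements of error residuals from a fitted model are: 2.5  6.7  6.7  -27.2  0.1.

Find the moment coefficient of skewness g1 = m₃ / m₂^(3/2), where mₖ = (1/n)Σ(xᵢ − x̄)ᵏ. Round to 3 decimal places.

-1.356

x̄ = (2.5 + 6.7 + 6.7 - 27.2 + 0.1) / 5 = -2.2400
deviations (xᵢ − x̄): 4.7400, 8.9400, 8.9400, -24.9600, 2.3400
Σ(xᵢ − x̄)² = 810.7920 ⇒ m₂ = 810.7920/5 = 162.15840
Σ(xᵢ − x̄)³ = -14001.7766 ⇒ m₃ = -14001.7766/5 = -2800.35533
m₂^(3/2) = 162.15840^(1.5) = 2064.94827
g1 = m₃ / m₂^(3/2) = -2800.35533 / 2064.94827 ≈ -1.356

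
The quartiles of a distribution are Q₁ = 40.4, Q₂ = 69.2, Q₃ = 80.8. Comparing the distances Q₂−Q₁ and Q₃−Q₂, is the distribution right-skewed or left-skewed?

left-skewed

Q₂ − Q₁ = 28.8;  Q₃ − Q₂ = 11.6
Q₂ − Q₁ > Q₃ − Q₂ ⇒ the lower half is more spread out ⇒ left-skewed.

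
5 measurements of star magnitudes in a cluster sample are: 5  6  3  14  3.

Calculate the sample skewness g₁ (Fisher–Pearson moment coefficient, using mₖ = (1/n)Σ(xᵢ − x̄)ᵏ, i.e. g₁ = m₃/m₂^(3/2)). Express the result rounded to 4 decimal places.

x̄ = (5 + 6 + 3 + 14 + 3) / 5 = 6.2000
deviations (xᵢ − x̄): -1.2000, -0.2000, -3.2000, 7.8000, -3.2000
Σ(xᵢ − x̄)² = 82.8000 ⇒ m₂ = 82.8000/5 = 16.56000
Σ(xᵢ − x̄)³ = 407.2800 ⇒ m₃ = 407.2800/5 = 81.45600
m₂^(3/2) = 16.56000^(1.5) = 67.38923
g₁ = m₃ / m₂^(3/2) = 81.45600 / 67.38923 ≈ 1.2087

1.2087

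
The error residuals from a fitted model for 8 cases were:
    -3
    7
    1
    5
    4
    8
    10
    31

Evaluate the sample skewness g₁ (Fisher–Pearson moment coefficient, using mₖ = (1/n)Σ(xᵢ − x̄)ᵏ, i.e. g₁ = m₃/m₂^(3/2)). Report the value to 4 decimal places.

x̄ = (-3 + 7 + 1 + 5 + 4 + 8 + 10 + 31) / 8 = 7.8750
deviations (xᵢ − x̄): -10.8750, -0.8750, -6.8750, -2.8750, -3.8750, 0.1250, 2.1250, 23.1250
Σ(xᵢ − x̄)² = 728.8750 ⇒ m₂ = 728.8750/8 = 91.10938
Σ(xᵢ − x̄)³ = 10682.3438 ⇒ m₃ = 10682.3438/8 = 1335.29297
m₂^(3/2) = 91.10938^(1.5) = 869.65020
g₁ = m₃ / m₂^(3/2) = 1335.29297 / 869.65020 ≈ 1.5354

1.5354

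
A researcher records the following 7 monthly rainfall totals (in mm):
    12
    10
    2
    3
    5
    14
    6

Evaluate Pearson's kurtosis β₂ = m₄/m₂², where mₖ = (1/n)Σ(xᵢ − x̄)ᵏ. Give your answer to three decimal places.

x̄ = 7.4286
Σ(xᵢ − x̄)² = 127.7143 ⇒ m₂ = 18.24490
Σ(xᵢ − x̄)⁴ = 3637.3120 ⇒ m₄ = 519.61599
m₂² = 332.87630
β₂ = m₄/m₂² = 519.61599 / 332.87630 ≈ 1.561

1.561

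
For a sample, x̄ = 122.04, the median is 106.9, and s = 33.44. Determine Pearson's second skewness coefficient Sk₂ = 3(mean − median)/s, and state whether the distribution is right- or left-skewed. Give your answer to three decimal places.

Sk₂ = 3(122.04 − 106.9) / 33.44 = 3 × 15.1400 / 33.44
    = 45.4200 / 33.44 ≈ 1.358
Sk₂ > 0 ⇒ mean > median ⇒ right-skewed (positive skew).

1.358, right-skewed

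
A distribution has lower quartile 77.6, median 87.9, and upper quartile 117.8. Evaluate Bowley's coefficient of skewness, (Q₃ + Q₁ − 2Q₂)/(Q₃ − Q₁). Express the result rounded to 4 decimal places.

0.4876

numerator: Q₃ + Q₁ − 2Q₂ = 117.8 + 77.6 − 2×87.9 = 19.6000
denominator: Q₃ − Q₁ = 117.8 − 77.6 = 40.2000
Bowley skewness = 19.6000 / 40.2000 ≈ 0.4876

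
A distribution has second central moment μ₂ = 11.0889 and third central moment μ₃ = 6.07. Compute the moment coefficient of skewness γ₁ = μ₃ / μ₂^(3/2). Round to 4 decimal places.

σ = √μ₂ = √11.0889 = 3.33000
σ³ = μ₂^(3/2) = 36.92604
γ₁ = μ₃/σ³ = 6.07 / 36.92604 ≈ 0.1644

0.1644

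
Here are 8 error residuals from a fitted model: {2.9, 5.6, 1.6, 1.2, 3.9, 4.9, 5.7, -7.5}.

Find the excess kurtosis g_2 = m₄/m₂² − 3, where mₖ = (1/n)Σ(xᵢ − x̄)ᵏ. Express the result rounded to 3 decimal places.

x̄ = 2.2875
Σ(xᵢ − x̄)² = 129.8687 ⇒ m₂ = 16.23359
Σ(xᵢ − x̄)⁴ = 9487.8272 ⇒ m₄ = 1185.97840
m₂² = 263.52957
g_2 = m₄/m₂² − 3 = 4.50036 − 3 ≈ 1.500

1.500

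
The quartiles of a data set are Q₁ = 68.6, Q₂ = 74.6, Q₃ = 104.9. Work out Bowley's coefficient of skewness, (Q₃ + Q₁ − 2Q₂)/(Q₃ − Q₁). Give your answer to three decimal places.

numerator: Q₃ + Q₁ − 2Q₂ = 104.9 + 68.6 − 2×74.6 = 24.3000
denominator: Q₃ − Q₁ = 104.9 − 68.6 = 36.3000
Bowley skewness = 24.3000 / 36.3000 ≈ 0.669

0.669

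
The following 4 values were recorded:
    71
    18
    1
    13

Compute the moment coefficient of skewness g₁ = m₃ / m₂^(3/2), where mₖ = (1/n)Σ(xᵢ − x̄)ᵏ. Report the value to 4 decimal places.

0.9685

x̄ = (71 + 18 + 1 + 13) / 4 = 25.7500
deviations (xᵢ − x̄): 45.2500, -7.7500, -24.7500, -12.7500
Σ(xᵢ − x̄)² = 2882.7500 ⇒ m₂ = 2882.7500/4 = 720.68750
Σ(xᵢ − x̄)³ = 74953.1250 ⇒ m₃ = 74953.1250/4 = 18738.28125
m₂^(3/2) = 720.68750^(1.5) = 19347.30527
g₁ = m₃ / m₂^(3/2) = 18738.28125 / 19347.30527 ≈ 0.9685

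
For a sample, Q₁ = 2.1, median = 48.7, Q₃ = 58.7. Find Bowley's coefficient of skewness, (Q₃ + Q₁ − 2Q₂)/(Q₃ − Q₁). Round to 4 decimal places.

-0.6466

numerator: Q₃ + Q₁ − 2Q₂ = 58.7 + 2.1 − 2×48.7 = -36.6000
denominator: Q₃ − Q₁ = 58.7 − 2.1 = 56.6000
Bowley skewness = -36.6000 / 56.6000 ≈ -0.6466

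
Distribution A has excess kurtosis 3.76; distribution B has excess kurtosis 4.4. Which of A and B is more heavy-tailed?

Higher excess kurtosis ⇒ heavier tails relative to the normal distribution.
3.76 vs 4.4: the larger is 4.4, so B has heavier tails.

B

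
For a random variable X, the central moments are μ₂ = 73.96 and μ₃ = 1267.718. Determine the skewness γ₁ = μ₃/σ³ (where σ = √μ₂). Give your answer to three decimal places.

1.993

σ = √μ₂ = √73.96 = 8.60000
σ³ = μ₂^(3/2) = 636.05600
γ₁ = μ₃/σ³ = 1267.718 / 636.05600 ≈ 1.993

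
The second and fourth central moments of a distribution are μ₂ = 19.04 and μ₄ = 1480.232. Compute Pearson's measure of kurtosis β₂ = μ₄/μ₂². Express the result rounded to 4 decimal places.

4.0832

μ₂² = 19.04² = 362.52160
μ₄/μ₂² = 1480.232 / 362.52160 = 4.08316
β₂ ≈ 4.0832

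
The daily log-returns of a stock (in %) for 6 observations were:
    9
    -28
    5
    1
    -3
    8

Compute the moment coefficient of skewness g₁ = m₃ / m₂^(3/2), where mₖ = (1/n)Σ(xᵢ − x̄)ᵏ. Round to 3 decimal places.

-1.397

x̄ = (9 - 28 + 5 + 1 - 3 + 8) / 6 = -1.3333
deviations (xᵢ − x̄): 10.3333, -26.6667, 6.3333, 2.3333, -1.6667, 9.3333
Σ(xᵢ − x̄)² = 953.3333 ⇒ m₂ = 953.3333/6 = 158.88889
Σ(xᵢ − x̄)³ = -16784.4444 ⇒ m₃ = -16784.4444/6 = -2797.40741
m₂^(3/2) = 158.88889^(1.5) = 2002.81249
g₁ = m₃ / m₂^(3/2) = -2797.40741 / 2002.81249 ≈ -1.397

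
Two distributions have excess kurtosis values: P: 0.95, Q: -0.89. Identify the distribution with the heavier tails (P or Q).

Higher excess kurtosis ⇒ heavier tails relative to the normal distribution.
0.95 vs -0.89: the larger is 0.95, so P has heavier tails. (P is leptokurtic — heavier-than-normal tails; the other is platykurtic.)

P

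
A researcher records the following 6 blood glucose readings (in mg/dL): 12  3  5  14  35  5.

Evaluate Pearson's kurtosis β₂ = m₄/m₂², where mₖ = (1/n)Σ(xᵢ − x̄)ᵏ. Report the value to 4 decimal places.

x̄ = 12.3333
Σ(xᵢ − x̄)² = 711.3333 ⇒ m₂ = 118.55556
Σ(xᵢ − x̄)⁴ = 277347.7778 ⇒ m₄ = 46224.62963
m₂² = 14055.41975
β₂ = m₄/m₂² = 46224.62963 / 14055.41975 ≈ 3.2887

3.2887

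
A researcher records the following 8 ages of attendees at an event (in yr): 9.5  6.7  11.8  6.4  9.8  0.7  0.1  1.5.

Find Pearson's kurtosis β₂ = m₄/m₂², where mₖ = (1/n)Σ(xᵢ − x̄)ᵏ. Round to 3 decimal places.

1.476

x̄ = 5.8125
Σ(xᵢ − x̄)² = 143.8488 ⇒ m₂ = 17.98109
Σ(xᵢ − x̄)⁴ = 3817.6246 ⇒ m₄ = 477.20308
m₂² = 323.31973
β₂ = m₄/m₂² = 477.20308 / 323.31973 ≈ 1.476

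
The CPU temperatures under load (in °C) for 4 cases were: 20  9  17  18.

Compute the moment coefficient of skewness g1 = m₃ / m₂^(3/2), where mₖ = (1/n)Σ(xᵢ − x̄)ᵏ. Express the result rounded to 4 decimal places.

-0.9220

x̄ = (20 + 9 + 17 + 18) / 4 = 16.0000
deviations (xᵢ − x̄): 4.0000, -7.0000, 1.0000, 2.0000
Σ(xᵢ − x̄)² = 70.0000 ⇒ m₂ = 70.0000/4 = 17.50000
Σ(xᵢ − x̄)³ = -270.0000 ⇒ m₃ = -270.0000/4 = -67.50000
m₂^(3/2) = 17.50000^(1.5) = 73.20775
g1 = m₃ / m₂^(3/2) = -67.50000 / 73.20775 ≈ -0.9220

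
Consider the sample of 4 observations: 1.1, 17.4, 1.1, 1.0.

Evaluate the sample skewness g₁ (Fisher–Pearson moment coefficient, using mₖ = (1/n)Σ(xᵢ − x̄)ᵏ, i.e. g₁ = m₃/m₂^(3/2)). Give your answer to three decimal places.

1.155

x̄ = (1.1 + 17.4 + 1.1 + 1.0) / 4 = 5.1500
deviations (xᵢ − x̄): -4.0500, 12.2500, -4.0500, -4.1500
Σ(xᵢ − x̄)² = 200.0900 ⇒ m₂ = 200.0900/4 = 50.02250
Σ(xᵢ − x̄)³ = 1633.9320 ⇒ m₃ = 1633.9320/4 = 408.48300
m₂^(3/2) = 50.02250^(1.5) = 353.79207
g₁ = m₃ / m₂^(3/2) = 408.48300 / 353.79207 ≈ 1.155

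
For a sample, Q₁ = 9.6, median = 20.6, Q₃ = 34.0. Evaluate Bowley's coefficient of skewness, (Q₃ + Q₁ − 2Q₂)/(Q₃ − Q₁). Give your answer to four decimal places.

0.0984

numerator: Q₃ + Q₁ − 2Q₂ = 34.0 + 9.6 − 2×20.6 = 2.4000
denominator: Q₃ − Q₁ = 34.0 − 9.6 = 24.4000
Bowley skewness = 2.4000 / 24.4000 ≈ 0.0984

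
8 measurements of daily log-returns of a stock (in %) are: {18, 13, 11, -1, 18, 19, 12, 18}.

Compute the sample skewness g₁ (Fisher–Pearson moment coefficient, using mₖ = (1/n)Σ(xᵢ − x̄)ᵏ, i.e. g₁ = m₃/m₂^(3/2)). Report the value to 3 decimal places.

x̄ = (18 + 13 + 11 - 1 + 18 + 19 + 12 + 18) / 8 = 13.5000
deviations (xᵢ − x̄): 4.5000, -0.5000, -2.5000, -14.5000, 4.5000, 5.5000, -1.5000, 4.5000
Σ(xᵢ − x̄)² = 310.0000 ⇒ m₂ = 310.0000/8 = 38.75000
Σ(xᵢ − x̄)³ = -2628.0000 ⇒ m₃ = -2628.0000/8 = -328.50000
m₂^(3/2) = 38.75000^(1.5) = 241.21680
g₁ = m₃ / m₂^(3/2) = -328.50000 / 241.21680 ≈ -1.362

-1.362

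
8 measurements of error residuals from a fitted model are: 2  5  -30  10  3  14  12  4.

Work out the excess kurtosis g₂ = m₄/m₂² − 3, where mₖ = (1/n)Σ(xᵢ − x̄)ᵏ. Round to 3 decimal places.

x̄ = 2.5000
Σ(xᵢ − x̄)² = 1344.0000 ⇒ m₂ = 168.00000
Σ(xᵢ − x̄)⁴ = 1144507.5000 ⇒ m₄ = 143063.43750
m₂² = 28224.00000
g₂ = m₄/m₂² − 3 = 5.06886 − 3 ≈ 2.069

2.069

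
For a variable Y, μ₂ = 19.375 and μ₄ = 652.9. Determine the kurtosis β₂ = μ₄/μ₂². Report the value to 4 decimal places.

1.7393

μ₂² = 19.375² = 375.39063
μ₄/μ₂² = 652.9 / 375.39063 = 1.73925
β₂ ≈ 1.7393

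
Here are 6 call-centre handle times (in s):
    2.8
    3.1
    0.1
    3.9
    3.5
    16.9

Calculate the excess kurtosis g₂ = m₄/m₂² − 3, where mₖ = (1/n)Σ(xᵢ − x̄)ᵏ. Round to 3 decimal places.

0.878

x̄ = 5.0500
Σ(xᵢ − x̄)² = 177.5150 ⇒ m₂ = 29.58583
Σ(xᵢ − x̄)⁴ = 20366.4599 ⇒ m₄ = 3394.40999
m₂² = 875.32153
g₂ = m₄/m₂² − 3 = 3.87790 − 3 ≈ 0.878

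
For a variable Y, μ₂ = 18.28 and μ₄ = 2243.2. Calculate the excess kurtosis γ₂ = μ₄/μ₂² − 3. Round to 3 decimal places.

μ₂² = 18.28² = 334.15840
μ₄/μ₂² = 2243.2 / 334.15840 = 6.71298
γ₂ = 6.71298 − 3 ≈ 3.713

3.713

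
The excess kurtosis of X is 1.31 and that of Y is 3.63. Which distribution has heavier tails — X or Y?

Y

Higher excess kurtosis ⇒ heavier tails relative to the normal distribution.
1.31 vs 3.63: the larger is 3.63, so Y has heavier tails.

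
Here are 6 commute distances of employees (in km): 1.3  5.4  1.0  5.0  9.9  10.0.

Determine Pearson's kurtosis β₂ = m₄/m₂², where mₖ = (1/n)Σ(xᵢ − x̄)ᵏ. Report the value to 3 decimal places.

x̄ = 5.4333
Σ(xᵢ − x̄)² = 77.7333 ⇒ m₂ = 12.95556
Σ(xᵢ − x̄)⁴ = 1511.1654 ⇒ m₄ = 251.86090
m₂² = 167.84642
β₂ = m₄/m₂² = 251.86090 / 167.84642 ≈ 1.501

1.501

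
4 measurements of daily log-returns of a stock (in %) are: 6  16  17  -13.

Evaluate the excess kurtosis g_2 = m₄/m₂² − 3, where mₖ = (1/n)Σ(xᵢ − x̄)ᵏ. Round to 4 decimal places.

-1.0461

x̄ = 6.5000
Σ(xᵢ − x̄)² = 581.0000 ⇒ m₂ = 145.25000
Σ(xᵢ − x̄)⁴ = 164890.2500 ⇒ m₄ = 41222.56250
m₂² = 21097.56250
g_2 = m₄/m₂² − 3 = 1.95390 − 3 ≈ -1.0461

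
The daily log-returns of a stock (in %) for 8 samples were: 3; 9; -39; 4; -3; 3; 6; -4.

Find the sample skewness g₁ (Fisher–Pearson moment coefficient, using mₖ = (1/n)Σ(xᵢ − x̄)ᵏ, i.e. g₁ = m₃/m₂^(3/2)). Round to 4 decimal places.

x̄ = (3 + 9 - 39 + 4 - 3 + 3 + 6 - 4) / 8 = -2.6250
deviations (xᵢ − x̄): 5.6250, 11.6250, -36.3750, 6.6250, -0.3750, 5.6250, 8.6250, -1.3750
Σ(xᵢ − x̄)² = 1641.8750 ⇒ m₂ = 1641.8750/8 = 205.23438
Σ(xᵢ − x̄)³ = -45272.5313 ⇒ m₃ = -45272.5313/8 = -5659.06641
m₂^(3/2) = 205.23438^(1.5) = 2940.18837
g₁ = m₃ / m₂^(3/2) = -5659.06641 / 2940.18837 ≈ -1.9247

-1.9247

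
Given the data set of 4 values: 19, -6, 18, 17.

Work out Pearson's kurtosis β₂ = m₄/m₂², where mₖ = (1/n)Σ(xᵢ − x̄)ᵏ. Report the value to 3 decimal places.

x̄ = 12.0000
Σ(xᵢ − x̄)² = 434.0000 ⇒ m₂ = 108.50000
Σ(xᵢ − x̄)⁴ = 109298.0000 ⇒ m₄ = 27324.50000
m₂² = 11772.25000
β₂ = m₄/m₂² = 27324.50000 / 11772.25000 ≈ 2.321

2.321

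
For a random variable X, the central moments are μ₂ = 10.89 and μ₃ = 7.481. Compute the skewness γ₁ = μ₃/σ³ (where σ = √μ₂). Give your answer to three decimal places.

σ = √μ₂ = √10.89 = 3.30000
σ³ = μ₂^(3/2) = 35.93700
γ₁ = μ₃/σ³ = 7.481 / 35.93700 ≈ 0.208

0.208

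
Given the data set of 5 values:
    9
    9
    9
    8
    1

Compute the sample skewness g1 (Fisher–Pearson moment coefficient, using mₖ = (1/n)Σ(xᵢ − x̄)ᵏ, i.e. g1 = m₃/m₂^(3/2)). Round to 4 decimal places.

x̄ = (9 + 9 + 9 + 8 + 1) / 5 = 7.2000
deviations (xᵢ − x̄): 1.8000, 1.8000, 1.8000, 0.8000, -6.2000
Σ(xᵢ − x̄)² = 48.8000 ⇒ m₂ = 48.8000/5 = 9.76000
Σ(xᵢ − x̄)³ = -220.3200 ⇒ m₃ = -220.3200/5 = -44.06400
m₂^(3/2) = 9.76000^(1.5) = 30.49121
g1 = m₃ / m₂^(3/2) = -44.06400 / 30.49121 ≈ -1.4451

-1.4451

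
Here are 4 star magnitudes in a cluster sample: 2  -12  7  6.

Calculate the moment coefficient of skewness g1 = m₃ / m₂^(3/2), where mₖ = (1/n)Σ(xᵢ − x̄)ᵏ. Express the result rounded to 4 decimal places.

-0.9596

x̄ = (2 - 12 + 7 + 6) / 4 = 0.7500
deviations (xᵢ − x̄): 1.2500, -12.7500, 6.2500, 5.2500
Σ(xᵢ − x̄)² = 230.7500 ⇒ m₂ = 230.7500/4 = 57.68750
Σ(xᵢ − x̄)³ = -1681.8750 ⇒ m₃ = -1681.8750/4 = -420.46875
m₂^(3/2) = 57.68750^(1.5) = 438.14976
g1 = m₃ / m₂^(3/2) = -420.46875 / 438.14976 ≈ -0.9596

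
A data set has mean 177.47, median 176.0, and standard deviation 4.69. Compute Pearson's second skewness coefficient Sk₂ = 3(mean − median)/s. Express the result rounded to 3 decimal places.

0.940

Sk₂ = 3(177.47 − 176.0) / 4.69 = 3 × 1.4700 / 4.69
    = 4.4100 / 4.69 ≈ 0.940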